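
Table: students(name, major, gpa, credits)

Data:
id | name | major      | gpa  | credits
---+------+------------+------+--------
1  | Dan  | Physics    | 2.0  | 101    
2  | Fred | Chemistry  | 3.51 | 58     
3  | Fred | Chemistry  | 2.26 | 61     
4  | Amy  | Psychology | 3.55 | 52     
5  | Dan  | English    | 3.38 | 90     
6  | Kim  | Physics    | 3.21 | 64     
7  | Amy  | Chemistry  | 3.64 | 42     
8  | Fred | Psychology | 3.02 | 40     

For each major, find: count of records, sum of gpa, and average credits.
SELECT major,
       COUNT(*) as cnt,
       SUM(gpa) as total_gpa,
       AVG(credits) as avg_credits
FROM students
GROUP BY major

Result:
  Chemistry: 3 records, 9.41 total gpa, 53.67 avg credits
  English: 1 records, 3.38 total gpa, 90.00 avg credits
  Physics: 2 records, 5.21 total gpa, 82.50 avg credits
  Psychology: 2 records, 6.57 total gpa, 46.00 avg credits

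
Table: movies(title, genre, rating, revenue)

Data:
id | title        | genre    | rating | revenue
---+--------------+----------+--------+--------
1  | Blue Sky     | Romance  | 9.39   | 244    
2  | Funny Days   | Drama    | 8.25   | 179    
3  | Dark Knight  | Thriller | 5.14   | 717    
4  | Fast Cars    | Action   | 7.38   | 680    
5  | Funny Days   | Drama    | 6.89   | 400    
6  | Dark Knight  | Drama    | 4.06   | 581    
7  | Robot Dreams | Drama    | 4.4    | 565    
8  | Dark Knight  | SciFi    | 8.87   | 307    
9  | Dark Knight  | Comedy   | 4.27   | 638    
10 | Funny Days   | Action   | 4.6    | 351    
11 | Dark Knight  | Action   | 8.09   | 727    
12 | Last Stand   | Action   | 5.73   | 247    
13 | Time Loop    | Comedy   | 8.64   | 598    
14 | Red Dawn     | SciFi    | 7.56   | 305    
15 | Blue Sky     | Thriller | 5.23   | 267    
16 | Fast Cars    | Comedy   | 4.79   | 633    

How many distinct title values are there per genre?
SELECT genre, COUNT(DISTINCT title)
FROM movies
GROUP BY genre

Result:
  Action: 4 distinct
  Comedy: 3 distinct
  Drama: 3 distinct
  Romance: 1 distinct
  SciFi: 2 distinct
  Thriller: 2 distinct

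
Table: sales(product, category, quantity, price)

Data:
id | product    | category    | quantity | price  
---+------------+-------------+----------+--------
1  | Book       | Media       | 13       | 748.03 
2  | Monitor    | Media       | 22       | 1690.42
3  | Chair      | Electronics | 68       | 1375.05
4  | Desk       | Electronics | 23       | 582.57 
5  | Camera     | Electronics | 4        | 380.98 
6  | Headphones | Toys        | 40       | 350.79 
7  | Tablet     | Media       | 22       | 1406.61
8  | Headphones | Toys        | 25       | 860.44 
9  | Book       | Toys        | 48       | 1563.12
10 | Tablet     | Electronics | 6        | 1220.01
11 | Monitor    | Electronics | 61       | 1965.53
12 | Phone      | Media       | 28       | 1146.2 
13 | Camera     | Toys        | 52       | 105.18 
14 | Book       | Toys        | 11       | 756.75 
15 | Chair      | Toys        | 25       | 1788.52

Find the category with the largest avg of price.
SELECT category, AVG(price) as val
FROM sales
GROUP BY category
ORDER BY val DESC
LIMIT 1

Result: Media with avg(price) = 1247.82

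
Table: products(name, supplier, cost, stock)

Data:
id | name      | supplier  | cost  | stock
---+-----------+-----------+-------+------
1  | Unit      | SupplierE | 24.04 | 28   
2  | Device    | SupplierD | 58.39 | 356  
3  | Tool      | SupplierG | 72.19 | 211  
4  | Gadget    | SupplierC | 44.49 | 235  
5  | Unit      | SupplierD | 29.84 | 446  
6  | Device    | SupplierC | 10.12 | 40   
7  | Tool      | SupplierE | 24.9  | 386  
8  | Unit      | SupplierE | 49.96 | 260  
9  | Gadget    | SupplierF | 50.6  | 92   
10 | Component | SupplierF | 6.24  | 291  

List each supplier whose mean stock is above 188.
SELECT supplier, AVG(stock)
FROM products
GROUP BY supplier
HAVING AVG(stock) > 188

Result:
  SupplierD: avg=401.00
  SupplierE: avg=224.67
  SupplierF: avg=191.50
  SupplierG: avg=211.00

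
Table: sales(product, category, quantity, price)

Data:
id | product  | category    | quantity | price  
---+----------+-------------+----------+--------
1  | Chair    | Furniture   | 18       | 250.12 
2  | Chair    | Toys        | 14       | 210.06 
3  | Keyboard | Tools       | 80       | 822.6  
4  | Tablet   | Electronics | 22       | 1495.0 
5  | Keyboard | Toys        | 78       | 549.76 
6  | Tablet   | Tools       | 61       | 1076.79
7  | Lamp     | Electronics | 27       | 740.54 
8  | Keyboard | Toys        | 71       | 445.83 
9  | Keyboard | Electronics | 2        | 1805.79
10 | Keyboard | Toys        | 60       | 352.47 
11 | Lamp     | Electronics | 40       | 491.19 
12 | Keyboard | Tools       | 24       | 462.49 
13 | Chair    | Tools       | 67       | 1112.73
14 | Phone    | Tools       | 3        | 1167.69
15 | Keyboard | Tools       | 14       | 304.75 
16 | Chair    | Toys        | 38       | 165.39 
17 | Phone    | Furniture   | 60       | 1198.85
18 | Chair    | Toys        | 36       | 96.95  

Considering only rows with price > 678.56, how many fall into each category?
SELECT category, COUNT(*)
FROM sales
WHERE price > 678.56
GROUP BY category

Note: WHERE filters rows before grouping.

Result:
  Electronics: 3
  Furniture: 1
  Tools: 4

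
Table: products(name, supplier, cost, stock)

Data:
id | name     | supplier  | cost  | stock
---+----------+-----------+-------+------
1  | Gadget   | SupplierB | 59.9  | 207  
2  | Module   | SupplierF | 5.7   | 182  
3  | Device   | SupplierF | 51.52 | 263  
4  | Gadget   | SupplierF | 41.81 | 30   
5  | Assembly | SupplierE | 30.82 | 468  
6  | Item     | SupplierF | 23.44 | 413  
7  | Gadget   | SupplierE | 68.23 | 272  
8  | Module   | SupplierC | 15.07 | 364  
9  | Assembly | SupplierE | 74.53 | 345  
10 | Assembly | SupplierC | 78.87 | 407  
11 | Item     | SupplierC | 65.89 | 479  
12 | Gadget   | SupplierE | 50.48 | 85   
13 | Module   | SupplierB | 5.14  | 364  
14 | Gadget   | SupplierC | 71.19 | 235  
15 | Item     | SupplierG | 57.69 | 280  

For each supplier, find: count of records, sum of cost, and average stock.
SELECT supplier,
       COUNT(*) as cnt,
       SUM(cost) as total_cost,
       AVG(stock) as avg_stock
FROM products
GROUP BY supplier

Result:
  SupplierB: 2 records, 65.04 total cost, 285.50 avg stock
  SupplierC: 4 records, 231.02 total cost, 371.25 avg stock
  SupplierE: 4 records, 224.06 total cost, 292.50 avg stock
  SupplierF: 4 records, 122.47 total cost, 222.00 avg stock
  SupplierG: 1 records, 57.69 total cost, 280.00 avg stock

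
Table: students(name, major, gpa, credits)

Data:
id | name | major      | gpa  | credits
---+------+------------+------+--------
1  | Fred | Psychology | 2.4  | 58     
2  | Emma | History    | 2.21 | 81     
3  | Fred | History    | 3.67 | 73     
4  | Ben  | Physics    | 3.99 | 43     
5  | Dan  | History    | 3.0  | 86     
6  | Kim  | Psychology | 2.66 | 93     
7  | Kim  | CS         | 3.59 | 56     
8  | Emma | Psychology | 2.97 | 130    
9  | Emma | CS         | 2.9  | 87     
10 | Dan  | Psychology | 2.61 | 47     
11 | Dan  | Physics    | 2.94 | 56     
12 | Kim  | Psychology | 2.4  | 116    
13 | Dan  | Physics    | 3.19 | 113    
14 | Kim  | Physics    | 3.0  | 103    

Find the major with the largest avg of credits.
SELECT major, AVG(credits) as val
FROM students
GROUP BY major
ORDER BY val DESC
LIMIT 1

Result: Psychology with avg(credits) = 88.80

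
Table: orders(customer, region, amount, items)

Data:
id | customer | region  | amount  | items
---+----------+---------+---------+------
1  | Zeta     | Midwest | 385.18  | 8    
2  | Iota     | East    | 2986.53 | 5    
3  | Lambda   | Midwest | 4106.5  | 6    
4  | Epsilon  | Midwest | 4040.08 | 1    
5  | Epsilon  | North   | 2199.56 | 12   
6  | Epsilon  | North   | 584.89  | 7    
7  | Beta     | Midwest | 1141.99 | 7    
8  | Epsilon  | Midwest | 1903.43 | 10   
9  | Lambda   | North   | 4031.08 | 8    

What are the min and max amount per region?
SELECT region, MIN(amount), MAX(amount)
FROM orders
GROUP BY region

Result:
  East: min=2986.53, max=2986.53
  Midwest: min=385.18, max=4106.50
  North: min=584.89, max=4031.08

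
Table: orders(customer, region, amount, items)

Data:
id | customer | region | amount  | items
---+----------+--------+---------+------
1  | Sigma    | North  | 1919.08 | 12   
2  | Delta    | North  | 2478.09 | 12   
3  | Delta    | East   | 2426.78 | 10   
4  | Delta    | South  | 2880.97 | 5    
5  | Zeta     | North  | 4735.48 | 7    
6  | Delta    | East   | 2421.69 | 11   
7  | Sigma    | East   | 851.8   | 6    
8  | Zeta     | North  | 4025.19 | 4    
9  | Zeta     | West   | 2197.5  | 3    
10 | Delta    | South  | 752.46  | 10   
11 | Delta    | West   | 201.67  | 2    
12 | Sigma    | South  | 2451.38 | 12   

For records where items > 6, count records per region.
SELECT region, COUNT(*)
FROM orders
WHERE items > 6
GROUP BY region

Note: WHERE filters rows before grouping.

Result:
  East: 2
  North: 3
  South: 2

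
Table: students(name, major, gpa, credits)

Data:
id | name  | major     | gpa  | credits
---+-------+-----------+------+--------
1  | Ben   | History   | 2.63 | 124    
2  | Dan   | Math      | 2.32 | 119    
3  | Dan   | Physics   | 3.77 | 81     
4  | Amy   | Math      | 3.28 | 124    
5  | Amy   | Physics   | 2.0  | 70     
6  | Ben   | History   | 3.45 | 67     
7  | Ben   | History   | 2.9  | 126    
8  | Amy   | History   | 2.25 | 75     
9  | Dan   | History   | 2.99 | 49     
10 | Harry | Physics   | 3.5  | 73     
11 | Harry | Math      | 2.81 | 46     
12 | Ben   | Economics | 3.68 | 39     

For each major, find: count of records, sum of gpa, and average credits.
SELECT major,
       COUNT(*) as cnt,
       SUM(gpa) as total_gpa,
       AVG(credits) as avg_credits
FROM students
GROUP BY major

Result:
  Economics: 1 records, 3.68 total gpa, 39.00 avg credits
  History: 5 records, 14.22 total gpa, 88.20 avg credits
  Math: 3 records, 8.41 total gpa, 96.33 avg credits
  Physics: 3 records, 9.27 total gpa, 74.67 avg credits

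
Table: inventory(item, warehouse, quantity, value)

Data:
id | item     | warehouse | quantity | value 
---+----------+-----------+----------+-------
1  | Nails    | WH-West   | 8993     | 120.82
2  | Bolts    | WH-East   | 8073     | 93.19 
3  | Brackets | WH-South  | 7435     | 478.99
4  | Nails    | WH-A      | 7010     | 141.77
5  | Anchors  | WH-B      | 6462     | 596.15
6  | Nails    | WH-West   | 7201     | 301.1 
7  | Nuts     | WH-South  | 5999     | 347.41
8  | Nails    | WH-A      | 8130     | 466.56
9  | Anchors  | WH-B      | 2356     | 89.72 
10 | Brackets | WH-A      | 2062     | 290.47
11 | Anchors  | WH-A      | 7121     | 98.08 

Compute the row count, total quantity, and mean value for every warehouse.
SELECT warehouse,
       COUNT(*) as cnt,
       SUM(quantity) as total_quantity,
       AVG(value) as avg_value
FROM inventory
GROUP BY warehouse

Result:
  WH-A: 4 records, 24323 total quantity, 249.22 avg value
  WH-B: 2 records, 8818 total quantity, 342.94 avg value
  WH-East: 1 records, 8073 total quantity, 93.19 avg value
  WH-South: 2 records, 13434 total quantity, 413.20 avg value
  WH-West: 2 records, 16194 total quantity, 210.96 avg value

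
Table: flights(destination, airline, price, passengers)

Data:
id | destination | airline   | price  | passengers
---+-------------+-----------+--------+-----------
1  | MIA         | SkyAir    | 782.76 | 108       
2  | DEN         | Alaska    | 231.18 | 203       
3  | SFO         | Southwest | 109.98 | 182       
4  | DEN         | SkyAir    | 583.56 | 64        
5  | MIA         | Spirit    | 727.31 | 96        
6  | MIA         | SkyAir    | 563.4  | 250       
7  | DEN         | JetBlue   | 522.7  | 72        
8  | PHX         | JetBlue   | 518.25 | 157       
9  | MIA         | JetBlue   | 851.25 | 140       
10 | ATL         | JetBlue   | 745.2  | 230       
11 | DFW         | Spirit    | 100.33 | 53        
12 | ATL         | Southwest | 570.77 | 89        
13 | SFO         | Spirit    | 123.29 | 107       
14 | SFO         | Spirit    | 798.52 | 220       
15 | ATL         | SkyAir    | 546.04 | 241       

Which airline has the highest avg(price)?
SELECT airline, AVG(price) as val
FROM flights
GROUP BY airline
ORDER BY val DESC
LIMIT 1

Result: JetBlue with avg(price) = 659.35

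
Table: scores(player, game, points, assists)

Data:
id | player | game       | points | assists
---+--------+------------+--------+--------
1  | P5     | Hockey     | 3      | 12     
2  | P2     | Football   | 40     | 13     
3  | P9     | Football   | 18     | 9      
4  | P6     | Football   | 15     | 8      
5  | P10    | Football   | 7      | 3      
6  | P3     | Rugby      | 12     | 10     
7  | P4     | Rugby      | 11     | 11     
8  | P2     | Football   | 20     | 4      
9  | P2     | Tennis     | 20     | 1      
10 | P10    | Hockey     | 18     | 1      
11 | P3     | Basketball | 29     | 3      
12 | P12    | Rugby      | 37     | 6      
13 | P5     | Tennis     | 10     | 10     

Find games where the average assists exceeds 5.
SELECT game, AVG(assists)
FROM scores
GROUP BY game
HAVING AVG(assists) > 5

Result:
  Football: avg=7.40
  Hockey: avg=6.50
  Rugby: avg=9.00
  Tennis: avg=5.50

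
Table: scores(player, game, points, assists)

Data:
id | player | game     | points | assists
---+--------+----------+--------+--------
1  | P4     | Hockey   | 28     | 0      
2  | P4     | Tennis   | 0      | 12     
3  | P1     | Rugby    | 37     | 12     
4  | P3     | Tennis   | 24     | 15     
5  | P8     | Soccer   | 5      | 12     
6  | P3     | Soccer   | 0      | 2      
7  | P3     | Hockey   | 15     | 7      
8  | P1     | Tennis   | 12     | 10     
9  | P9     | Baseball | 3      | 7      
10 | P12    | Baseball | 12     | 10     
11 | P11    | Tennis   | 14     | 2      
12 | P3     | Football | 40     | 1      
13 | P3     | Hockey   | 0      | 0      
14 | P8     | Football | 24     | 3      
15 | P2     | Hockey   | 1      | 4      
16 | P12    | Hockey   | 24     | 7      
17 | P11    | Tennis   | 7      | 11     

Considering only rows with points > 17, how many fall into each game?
SELECT game, COUNT(*)
FROM scores
WHERE points > 17
GROUP BY game

Note: WHERE filters rows before grouping.

Result:
  Football: 2
  Hockey: 2
  Rugby: 1
  Tennis: 1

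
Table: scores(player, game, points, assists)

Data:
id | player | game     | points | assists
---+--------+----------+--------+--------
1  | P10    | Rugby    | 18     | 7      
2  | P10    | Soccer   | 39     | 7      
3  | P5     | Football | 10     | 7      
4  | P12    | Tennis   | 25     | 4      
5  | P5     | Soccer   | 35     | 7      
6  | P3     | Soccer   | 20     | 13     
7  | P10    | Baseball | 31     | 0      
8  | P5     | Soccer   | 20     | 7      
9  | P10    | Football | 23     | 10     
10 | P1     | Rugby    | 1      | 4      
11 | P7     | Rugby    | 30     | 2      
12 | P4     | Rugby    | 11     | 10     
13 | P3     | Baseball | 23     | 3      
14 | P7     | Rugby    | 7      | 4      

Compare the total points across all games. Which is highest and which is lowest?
SELECT game, SUM(points)
FROM scores
GROUP BY game
ORDER BY SUM(points)

All groups:
  Tennis: 25
  Football: 33
  Baseball: 54
  Rugby: 67
  Soccer: 114

Highest: Soccer (114)
Lowest: Tennis (25)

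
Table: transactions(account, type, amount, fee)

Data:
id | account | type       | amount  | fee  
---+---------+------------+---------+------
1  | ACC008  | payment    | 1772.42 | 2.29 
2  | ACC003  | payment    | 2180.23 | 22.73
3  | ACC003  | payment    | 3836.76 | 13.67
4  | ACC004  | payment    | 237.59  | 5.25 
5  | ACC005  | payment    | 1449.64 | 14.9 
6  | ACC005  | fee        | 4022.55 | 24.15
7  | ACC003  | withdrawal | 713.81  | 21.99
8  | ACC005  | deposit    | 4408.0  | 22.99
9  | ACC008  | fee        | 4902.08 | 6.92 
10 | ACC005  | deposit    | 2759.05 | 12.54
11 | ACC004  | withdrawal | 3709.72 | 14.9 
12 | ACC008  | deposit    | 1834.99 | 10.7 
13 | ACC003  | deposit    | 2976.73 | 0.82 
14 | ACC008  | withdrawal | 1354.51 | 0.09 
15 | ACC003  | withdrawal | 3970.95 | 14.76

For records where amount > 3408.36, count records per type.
SELECT type, COUNT(*)
FROM transactions
WHERE amount > 3408.36
GROUP BY type

Note: WHERE filters rows before grouping.

Result:
  deposit: 1
  fee: 2
  payment: 1
  withdrawal: 2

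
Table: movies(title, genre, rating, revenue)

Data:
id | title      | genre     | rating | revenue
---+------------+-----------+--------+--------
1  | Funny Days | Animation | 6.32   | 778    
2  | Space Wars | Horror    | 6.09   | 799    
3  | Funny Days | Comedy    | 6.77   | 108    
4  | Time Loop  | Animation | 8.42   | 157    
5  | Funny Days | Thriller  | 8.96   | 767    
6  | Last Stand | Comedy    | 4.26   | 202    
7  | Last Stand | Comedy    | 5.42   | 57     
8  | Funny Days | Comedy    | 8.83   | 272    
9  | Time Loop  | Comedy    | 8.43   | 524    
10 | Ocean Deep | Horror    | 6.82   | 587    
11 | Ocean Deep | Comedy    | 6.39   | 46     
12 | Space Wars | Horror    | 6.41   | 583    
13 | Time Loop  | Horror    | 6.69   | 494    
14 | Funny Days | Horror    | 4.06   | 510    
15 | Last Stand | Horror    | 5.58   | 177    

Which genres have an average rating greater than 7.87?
SELECT genre, AVG(rating)
FROM movies
GROUP BY genre
HAVING AVG(rating) > 7.87

Result:
  Thriller: avg=8.96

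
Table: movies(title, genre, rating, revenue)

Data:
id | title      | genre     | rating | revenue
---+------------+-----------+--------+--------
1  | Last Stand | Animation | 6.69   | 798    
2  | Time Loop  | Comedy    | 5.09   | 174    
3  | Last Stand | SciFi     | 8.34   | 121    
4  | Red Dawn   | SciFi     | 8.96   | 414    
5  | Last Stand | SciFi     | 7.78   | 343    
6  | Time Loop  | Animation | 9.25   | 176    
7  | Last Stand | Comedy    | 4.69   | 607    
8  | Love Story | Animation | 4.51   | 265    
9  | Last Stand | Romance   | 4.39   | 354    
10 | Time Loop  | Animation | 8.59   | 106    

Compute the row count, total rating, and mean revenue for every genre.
SELECT genre,
       COUNT(*) as cnt,
       SUM(rating) as total_rating,
       AVG(revenue) as avg_revenue
FROM movies
GROUP BY genre

Result:
  Animation: 4 records, 29.04 total rating, 336.25 avg revenue
  Comedy: 2 records, 9.78 total rating, 390.50 avg revenue
  Romance: 1 records, 4.39 total rating, 354.00 avg revenue
  SciFi: 3 records, 25.08 total rating, 292.67 avg revenue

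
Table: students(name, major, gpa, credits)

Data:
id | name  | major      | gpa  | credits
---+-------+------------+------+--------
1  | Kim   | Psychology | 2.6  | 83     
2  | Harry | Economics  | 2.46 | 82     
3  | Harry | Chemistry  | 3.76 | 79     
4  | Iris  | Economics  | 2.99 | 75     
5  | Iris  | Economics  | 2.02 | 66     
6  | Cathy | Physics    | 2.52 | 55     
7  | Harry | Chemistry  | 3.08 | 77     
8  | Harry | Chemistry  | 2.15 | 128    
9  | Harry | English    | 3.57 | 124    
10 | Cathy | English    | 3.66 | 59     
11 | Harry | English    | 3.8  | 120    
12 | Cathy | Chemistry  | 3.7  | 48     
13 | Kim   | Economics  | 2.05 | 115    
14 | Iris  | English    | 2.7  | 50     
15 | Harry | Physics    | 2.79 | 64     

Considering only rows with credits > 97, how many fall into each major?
SELECT major, COUNT(*)
FROM students
WHERE credits > 97
GROUP BY major

Note: WHERE filters rows before grouping.

Result:
  Chemistry: 1
  Economics: 1
  English: 2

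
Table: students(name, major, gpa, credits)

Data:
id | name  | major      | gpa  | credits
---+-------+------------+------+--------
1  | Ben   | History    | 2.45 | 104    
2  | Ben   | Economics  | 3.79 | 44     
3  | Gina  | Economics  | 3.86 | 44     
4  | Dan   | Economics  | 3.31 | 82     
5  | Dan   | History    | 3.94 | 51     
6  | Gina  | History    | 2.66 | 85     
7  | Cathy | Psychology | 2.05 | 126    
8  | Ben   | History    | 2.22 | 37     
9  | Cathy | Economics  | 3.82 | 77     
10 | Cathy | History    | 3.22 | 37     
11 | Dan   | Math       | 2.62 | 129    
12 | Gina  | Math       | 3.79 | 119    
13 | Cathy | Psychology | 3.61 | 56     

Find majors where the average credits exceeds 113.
SELECT major, AVG(credits)
FROM students
GROUP BY major
HAVING AVG(credits) > 113

Result:
  Math: avg=124.00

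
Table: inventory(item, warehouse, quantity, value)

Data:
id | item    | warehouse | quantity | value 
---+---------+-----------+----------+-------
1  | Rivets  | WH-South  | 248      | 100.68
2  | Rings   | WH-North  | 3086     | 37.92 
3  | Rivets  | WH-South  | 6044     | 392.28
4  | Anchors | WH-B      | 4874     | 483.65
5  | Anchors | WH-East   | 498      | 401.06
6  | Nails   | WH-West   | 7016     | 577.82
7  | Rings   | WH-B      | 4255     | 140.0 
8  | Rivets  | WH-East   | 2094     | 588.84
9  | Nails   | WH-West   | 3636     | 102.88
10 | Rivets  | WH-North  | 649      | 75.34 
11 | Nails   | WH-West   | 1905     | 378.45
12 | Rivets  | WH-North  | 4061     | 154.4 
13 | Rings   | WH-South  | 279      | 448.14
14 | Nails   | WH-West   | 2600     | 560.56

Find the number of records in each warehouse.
SELECT warehouse, COUNT(*) as count
FROM inventory
GROUP BY warehouse

Result:
  WH-B: 2
  WH-East: 2
  WH-North: 3
  WH-South: 3
  WH-West: 4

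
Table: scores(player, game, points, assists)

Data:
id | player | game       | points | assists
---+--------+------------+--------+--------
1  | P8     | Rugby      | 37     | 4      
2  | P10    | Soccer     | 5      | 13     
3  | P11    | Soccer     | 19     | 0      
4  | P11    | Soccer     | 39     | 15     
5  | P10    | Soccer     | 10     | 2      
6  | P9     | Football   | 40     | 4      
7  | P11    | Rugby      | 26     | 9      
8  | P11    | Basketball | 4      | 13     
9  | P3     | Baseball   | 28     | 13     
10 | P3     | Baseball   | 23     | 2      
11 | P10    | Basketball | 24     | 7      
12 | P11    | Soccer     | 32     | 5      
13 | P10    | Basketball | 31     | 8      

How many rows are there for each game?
SELECT game, COUNT(*) as count
FROM scores
GROUP BY game

Result:
  Baseball: 2
  Basketball: 3
  Football: 1
  Rugby: 2
  Soccer: 5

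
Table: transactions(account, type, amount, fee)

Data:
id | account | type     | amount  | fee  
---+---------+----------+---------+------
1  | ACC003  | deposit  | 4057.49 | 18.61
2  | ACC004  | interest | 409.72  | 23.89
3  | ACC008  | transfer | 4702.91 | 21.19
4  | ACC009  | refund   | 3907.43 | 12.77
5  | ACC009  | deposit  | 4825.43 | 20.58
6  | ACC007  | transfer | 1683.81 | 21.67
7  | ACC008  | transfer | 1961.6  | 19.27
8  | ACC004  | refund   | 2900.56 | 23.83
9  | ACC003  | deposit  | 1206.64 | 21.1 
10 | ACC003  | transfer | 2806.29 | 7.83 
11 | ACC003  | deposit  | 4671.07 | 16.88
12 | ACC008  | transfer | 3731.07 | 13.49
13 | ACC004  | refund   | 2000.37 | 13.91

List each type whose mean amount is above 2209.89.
SELECT type, AVG(amount)
FROM transactions
GROUP BY type
HAVING AVG(amount) > 2209.89

Result:
  deposit: avg=3690.16
  refund: avg=2936.12
  transfer: avg=2977.14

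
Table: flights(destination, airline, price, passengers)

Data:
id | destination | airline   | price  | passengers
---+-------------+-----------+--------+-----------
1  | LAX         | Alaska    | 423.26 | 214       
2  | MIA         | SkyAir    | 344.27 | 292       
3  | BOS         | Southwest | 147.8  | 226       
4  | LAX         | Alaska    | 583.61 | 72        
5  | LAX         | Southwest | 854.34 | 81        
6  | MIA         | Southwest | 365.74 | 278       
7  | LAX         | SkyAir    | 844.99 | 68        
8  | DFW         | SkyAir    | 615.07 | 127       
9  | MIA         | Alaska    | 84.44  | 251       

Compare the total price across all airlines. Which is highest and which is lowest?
SELECT airline, SUM(price)
FROM flights
GROUP BY airline
ORDER BY SUM(price)

All groups:
  Alaska: 1091.31
  Southwest: 1367.88
  SkyAir: 1804.33

Highest: SkyAir (1804.33)
Lowest: Alaska (1091.31)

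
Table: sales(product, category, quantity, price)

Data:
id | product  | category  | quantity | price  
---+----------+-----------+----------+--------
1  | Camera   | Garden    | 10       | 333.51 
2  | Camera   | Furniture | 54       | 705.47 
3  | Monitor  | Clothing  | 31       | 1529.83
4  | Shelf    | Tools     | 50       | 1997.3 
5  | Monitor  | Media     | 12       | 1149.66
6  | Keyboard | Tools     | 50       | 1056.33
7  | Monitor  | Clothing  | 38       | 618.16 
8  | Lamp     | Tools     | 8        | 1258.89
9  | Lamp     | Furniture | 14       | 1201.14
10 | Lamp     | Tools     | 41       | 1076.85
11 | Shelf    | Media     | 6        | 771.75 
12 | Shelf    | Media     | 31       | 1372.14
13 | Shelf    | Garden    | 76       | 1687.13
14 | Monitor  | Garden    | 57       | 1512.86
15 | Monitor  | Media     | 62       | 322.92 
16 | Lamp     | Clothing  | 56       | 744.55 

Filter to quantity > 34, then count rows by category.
SELECT category, COUNT(*)
FROM sales
WHERE quantity > 34
GROUP BY category

Note: WHERE filters rows before grouping.

Result:
  Clothing: 2
  Furniture: 1
  Garden: 2
  Media: 1
  Tools: 3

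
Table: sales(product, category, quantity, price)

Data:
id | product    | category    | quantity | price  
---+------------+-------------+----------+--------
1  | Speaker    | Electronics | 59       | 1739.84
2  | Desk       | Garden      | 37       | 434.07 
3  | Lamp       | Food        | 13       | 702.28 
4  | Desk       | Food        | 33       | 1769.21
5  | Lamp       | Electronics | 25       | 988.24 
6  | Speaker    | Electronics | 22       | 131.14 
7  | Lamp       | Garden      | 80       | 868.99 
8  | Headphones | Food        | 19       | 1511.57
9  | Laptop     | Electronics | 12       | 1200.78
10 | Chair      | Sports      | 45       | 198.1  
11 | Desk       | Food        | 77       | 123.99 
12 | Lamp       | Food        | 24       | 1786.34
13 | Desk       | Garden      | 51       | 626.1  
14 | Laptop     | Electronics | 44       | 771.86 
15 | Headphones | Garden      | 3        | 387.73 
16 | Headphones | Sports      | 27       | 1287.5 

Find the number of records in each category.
SELECT category, COUNT(*) as count
FROM sales
GROUP BY category

Result:
  Electronics: 5
  Food: 5
  Garden: 4
  Sports: 2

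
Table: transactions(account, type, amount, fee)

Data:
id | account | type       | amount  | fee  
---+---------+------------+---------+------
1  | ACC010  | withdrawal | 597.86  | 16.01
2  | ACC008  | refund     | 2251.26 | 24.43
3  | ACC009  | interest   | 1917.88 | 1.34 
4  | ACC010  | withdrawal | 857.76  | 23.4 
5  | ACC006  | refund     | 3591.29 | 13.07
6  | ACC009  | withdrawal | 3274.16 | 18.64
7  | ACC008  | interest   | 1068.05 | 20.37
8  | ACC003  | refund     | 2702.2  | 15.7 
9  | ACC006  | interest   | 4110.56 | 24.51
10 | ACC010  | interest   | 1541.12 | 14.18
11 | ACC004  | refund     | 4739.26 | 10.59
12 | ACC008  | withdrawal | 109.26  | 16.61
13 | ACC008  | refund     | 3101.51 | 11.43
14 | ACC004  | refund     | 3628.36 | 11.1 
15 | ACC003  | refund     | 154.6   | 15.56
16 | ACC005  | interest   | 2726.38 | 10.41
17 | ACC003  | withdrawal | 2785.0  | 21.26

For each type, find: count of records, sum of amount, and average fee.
SELECT type,
       COUNT(*) as cnt,
       SUM(amount) as total_amount,
       AVG(fee) as avg_fee
FROM transactions
GROUP BY type

Result:
  interest: 5 records, 11363.99 total amount, 14.16 avg fee
  refund: 7 records, 20168.48 total amount, 14.55 avg fee
  withdrawal: 5 records, 7624.04 total amount, 19.18 avg fee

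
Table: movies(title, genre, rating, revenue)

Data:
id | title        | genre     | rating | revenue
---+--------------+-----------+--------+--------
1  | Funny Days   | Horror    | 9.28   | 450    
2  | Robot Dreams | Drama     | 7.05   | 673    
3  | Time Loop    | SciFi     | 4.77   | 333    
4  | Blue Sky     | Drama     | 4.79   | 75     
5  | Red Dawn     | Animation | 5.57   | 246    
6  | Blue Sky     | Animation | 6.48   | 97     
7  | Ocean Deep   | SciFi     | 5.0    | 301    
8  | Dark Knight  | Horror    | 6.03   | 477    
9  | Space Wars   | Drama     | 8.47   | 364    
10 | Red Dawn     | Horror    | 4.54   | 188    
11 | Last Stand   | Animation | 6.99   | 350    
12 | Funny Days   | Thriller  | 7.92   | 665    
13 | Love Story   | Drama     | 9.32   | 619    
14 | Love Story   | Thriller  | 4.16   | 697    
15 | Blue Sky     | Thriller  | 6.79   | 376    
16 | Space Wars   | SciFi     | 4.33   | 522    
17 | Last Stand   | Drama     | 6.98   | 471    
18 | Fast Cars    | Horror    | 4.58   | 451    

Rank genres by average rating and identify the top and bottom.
SELECT genre, AVG(rating)
FROM movies
GROUP BY genre
ORDER BY AVG(rating)

All groups:
  SciFi: 4.70
  Horror: 6.11
  Thriller: 6.29
  Animation: 6.35
  Drama: 7.32

Highest: Drama (7.32)
Lowest: SciFi (4.70)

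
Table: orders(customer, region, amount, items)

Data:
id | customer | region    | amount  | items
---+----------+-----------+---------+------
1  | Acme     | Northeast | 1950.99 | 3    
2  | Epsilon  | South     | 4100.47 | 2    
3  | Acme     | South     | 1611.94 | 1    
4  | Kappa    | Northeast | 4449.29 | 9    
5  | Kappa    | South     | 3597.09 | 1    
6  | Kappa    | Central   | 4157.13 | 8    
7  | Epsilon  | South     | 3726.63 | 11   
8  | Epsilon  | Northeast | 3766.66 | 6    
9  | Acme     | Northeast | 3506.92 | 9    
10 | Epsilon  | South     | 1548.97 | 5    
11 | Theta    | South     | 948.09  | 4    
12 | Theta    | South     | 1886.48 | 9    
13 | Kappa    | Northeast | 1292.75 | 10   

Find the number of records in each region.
SELECT region, COUNT(*) as count
FROM orders
GROUP BY region

Result:
  Central: 1
  Northeast: 5
  South: 7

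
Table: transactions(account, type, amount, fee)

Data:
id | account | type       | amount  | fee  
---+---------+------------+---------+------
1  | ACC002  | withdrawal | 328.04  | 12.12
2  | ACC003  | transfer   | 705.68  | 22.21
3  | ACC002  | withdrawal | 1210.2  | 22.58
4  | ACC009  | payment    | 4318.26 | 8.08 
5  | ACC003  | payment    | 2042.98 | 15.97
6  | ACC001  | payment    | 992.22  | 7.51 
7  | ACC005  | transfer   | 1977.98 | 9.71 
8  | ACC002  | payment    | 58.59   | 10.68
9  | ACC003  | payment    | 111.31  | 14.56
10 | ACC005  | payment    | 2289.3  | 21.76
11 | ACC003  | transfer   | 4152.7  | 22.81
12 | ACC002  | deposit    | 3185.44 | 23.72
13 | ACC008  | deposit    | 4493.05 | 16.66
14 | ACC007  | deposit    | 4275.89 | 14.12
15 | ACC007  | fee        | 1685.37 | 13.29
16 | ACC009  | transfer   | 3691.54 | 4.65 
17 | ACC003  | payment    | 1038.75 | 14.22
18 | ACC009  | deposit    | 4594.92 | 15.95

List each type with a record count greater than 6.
SELECT type, COUNT(*) as cnt
FROM transactions
GROUP BY type
HAVING COUNT(*) > 6

Result:
  payment: 7

Note: HAVING filters groups after aggregation, WHERE filters rows before.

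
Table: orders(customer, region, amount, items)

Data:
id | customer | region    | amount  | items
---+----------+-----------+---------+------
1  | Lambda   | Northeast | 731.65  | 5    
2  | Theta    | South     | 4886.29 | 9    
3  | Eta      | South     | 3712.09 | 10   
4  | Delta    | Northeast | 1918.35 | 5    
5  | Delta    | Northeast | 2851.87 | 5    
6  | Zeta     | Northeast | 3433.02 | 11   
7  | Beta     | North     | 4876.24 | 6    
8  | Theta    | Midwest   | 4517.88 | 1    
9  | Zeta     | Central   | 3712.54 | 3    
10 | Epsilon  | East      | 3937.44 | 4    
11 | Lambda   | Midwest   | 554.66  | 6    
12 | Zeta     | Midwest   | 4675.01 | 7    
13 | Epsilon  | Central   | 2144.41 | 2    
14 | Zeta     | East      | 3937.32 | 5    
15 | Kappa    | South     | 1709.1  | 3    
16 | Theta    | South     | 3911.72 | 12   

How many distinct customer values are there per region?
SELECT region, COUNT(DISTINCT customer)
FROM orders
GROUP BY region

Result:
  Central: 2 distinct
  East: 2 distinct
  Midwest: 3 distinct
  North: 1 distinct
  Northeast: 3 distinct
  South: 3 distinct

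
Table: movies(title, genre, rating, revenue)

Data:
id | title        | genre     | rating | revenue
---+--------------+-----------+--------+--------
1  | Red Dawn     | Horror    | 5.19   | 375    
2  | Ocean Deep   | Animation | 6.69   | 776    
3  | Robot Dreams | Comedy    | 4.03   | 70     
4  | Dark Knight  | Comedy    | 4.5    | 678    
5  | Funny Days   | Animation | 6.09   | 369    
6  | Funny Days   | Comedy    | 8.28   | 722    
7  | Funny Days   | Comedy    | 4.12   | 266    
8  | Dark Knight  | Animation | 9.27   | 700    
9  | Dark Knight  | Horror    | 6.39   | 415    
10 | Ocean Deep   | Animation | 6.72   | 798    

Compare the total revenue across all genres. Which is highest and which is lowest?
SELECT genre, SUM(revenue)
FROM movies
GROUP BY genre
ORDER BY SUM(revenue)

All groups:
  Horror: 790
  Comedy: 1736
  Animation: 2643

Highest: Animation (2643)
Lowest: Horror (790)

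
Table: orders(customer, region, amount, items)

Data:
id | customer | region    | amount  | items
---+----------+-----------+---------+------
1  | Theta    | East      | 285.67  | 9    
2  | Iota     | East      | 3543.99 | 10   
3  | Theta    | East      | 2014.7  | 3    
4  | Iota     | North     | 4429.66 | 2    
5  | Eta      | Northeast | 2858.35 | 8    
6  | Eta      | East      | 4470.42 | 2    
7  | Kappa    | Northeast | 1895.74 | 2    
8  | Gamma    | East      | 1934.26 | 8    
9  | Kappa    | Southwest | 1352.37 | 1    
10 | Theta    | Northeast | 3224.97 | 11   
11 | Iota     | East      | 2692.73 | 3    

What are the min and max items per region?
SELECT region, MIN(items), MAX(items)
FROM orders
GROUP BY region

Result:
  East: min=2, max=10
  North: min=2, max=2
  Northeast: min=2, max=11
  Southwest: min=1, max=1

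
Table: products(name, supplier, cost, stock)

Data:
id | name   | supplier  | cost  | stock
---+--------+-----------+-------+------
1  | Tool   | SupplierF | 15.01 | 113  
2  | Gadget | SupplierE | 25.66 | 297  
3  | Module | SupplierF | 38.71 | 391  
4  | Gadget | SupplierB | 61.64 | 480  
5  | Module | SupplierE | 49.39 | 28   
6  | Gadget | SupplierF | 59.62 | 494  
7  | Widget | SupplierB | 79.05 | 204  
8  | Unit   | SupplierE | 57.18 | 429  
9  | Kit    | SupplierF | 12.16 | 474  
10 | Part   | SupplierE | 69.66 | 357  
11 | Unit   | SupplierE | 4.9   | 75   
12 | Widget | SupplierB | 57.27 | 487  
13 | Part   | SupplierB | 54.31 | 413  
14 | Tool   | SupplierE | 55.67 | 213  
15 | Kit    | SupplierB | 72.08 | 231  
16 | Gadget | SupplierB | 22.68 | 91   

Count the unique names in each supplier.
SELECT supplier, COUNT(DISTINCT name)
FROM products
GROUP BY supplier

Result:
  SupplierB: 4 distinct
  SupplierE: 5 distinct
  SupplierF: 4 distinct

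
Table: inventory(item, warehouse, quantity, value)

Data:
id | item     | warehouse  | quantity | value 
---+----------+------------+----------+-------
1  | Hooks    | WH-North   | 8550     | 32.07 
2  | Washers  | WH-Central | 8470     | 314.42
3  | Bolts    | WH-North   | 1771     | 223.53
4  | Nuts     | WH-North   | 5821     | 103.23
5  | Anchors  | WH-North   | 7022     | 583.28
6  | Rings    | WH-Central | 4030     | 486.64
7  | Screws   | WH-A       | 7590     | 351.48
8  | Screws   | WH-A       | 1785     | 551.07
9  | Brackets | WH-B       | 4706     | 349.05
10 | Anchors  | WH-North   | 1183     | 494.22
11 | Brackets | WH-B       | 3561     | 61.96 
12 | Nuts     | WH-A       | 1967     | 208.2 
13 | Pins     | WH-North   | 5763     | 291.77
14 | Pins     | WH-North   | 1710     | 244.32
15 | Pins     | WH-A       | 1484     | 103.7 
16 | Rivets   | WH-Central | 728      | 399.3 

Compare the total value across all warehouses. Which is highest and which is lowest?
SELECT warehouse, SUM(value)
FROM inventory
GROUP BY warehouse
ORDER BY SUM(value)

All groups:
  WH-B: 411.01
  WH-Central: 1200.36
  WH-A: 1214.45
  WH-North: 1972.42

Highest: WH-North (1972.42)
Lowest: WH-B (411.01)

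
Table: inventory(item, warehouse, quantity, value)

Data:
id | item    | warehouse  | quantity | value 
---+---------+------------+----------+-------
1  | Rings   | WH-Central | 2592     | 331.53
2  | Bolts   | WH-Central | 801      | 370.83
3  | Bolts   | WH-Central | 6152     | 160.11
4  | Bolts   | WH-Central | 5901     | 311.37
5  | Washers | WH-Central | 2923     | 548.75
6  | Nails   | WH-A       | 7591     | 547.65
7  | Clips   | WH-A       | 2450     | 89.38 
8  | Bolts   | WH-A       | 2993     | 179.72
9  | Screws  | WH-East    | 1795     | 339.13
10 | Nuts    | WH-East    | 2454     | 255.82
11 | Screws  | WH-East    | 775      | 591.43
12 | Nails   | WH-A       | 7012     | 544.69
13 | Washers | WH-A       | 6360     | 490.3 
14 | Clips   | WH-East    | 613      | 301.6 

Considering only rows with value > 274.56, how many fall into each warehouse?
SELECT warehouse, COUNT(*)
FROM inventory
WHERE value > 274.56
GROUP BY warehouse

Note: WHERE filters rows before grouping.

Result:
  WH-A: 3
  WH-Central: 4
  WH-East: 3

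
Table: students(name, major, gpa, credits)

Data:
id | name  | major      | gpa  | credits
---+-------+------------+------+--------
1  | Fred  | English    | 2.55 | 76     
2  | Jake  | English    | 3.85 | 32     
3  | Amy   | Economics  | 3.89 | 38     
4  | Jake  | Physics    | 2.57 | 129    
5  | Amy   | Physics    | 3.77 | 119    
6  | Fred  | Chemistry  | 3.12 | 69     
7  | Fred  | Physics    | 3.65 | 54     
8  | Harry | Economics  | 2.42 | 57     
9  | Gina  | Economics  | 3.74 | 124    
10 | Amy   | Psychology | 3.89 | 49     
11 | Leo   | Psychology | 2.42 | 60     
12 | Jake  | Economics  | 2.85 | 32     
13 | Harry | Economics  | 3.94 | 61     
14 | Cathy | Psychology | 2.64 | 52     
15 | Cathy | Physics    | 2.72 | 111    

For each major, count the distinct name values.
SELECT major, COUNT(DISTINCT name)
FROM students
GROUP BY major

Result:
  Chemistry: 1 distinct
  Economics: 4 distinct
  English: 2 distinct
  Physics: 4 distinct
  Psychology: 3 distinct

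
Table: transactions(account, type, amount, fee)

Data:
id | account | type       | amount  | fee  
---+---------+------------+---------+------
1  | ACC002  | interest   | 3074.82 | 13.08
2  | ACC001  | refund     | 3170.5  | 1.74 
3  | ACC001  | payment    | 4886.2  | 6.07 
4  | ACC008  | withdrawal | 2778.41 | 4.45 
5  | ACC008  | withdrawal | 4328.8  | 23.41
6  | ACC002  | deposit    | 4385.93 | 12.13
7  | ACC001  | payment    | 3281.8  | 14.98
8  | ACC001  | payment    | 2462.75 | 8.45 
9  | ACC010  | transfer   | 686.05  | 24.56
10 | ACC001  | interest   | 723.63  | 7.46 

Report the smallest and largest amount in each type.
SELECT type, MIN(amount), MAX(amount)
FROM transactions
GROUP BY type

Result:
  deposit: min=4385.93, max=4385.93
  interest: min=723.63, max=3074.82
  payment: min=2462.75, max=4886.20
  refund: min=3170.50, max=3170.50
  transfer: min=686.05, max=686.05
  withdrawal: min=2778.41, max=4328.80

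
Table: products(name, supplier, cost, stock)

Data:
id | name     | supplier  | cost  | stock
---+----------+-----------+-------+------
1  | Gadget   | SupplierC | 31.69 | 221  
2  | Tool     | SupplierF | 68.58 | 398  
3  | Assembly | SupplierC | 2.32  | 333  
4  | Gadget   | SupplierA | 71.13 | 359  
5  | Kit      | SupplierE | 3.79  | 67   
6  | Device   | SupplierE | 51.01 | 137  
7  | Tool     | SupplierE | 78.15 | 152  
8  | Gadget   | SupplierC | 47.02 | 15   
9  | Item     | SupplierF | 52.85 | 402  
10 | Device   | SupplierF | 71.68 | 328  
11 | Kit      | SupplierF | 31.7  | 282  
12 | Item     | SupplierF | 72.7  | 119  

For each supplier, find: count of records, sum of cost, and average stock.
SELECT supplier,
       COUNT(*) as cnt,
       SUM(cost) as total_cost,
       AVG(stock) as avg_stock
FROM products
GROUP BY supplier

Result:
  SupplierA: 1 records, 71.13 total cost, 359.00 avg stock
  SupplierC: 3 records, 81.03 total cost, 189.67 avg stock
  SupplierE: 3 records, 132.95 total cost, 118.67 avg stock
  SupplierF: 5 records, 297.51 total cost, 305.80 avg stock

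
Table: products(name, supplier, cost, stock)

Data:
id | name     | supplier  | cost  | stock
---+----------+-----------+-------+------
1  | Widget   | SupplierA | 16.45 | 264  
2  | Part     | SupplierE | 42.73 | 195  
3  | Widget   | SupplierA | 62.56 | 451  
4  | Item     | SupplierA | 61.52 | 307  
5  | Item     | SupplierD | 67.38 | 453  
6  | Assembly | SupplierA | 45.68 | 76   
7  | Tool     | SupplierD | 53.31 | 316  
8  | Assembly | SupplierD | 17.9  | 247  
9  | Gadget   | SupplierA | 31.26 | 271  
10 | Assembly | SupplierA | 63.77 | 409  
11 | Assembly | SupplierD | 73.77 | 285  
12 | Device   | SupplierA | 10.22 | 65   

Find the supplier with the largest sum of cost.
SELECT supplier, SUM(cost) as val
FROM products
GROUP BY supplier
ORDER BY val DESC
LIMIT 1

Result: SupplierA with sum(cost) = 291.46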